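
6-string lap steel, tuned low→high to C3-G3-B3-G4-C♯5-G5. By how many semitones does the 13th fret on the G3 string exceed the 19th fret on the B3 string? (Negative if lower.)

-10 semitones

G3 at fret 13 → G♯4 (MIDI 68); B3 at fret 19 → F♯5 (MIDI 78).
68 − 78 = -10, so the two pitches are 10 semitones apart.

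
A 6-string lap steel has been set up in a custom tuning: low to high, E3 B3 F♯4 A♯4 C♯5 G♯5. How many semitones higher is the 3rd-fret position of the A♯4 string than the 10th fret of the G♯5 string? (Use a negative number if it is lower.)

A♯4 at fret 3 → C♯5 (MIDI 73); G♯5 at fret 10 → F♯6 (MIDI 90).
73 − 90 = -17, so the two pitches are 17 semitones apart.

-17 semitones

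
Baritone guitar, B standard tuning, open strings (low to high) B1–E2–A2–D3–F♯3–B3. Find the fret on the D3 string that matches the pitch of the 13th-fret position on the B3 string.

Fret 13 on B3 is MIDI 59 + 13 = 72 (C5). On the D3 string (open MIDI 50), that pitch is 72 − 50 = fret 22.

22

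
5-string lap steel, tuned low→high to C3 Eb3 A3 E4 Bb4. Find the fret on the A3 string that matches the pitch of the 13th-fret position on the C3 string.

4

Fret 13 on C3 is MIDI 48 + 13 = 61 (Db4). On the A3 string (open MIDI 57), that pitch is 61 − 57 = fret 4.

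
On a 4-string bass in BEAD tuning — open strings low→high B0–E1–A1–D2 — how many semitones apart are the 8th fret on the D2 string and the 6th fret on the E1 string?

D2 at fret 8 → A#2 (MIDI 46); E1 at fret 6 → A#1 (MIDI 34).
46 − 34 = 12, so the two pitches are 12 semitones apart, with A#2 the higher.

12 semitones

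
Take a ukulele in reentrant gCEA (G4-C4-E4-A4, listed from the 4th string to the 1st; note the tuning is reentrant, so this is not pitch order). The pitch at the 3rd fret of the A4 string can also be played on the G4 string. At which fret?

Fret 3 on A4 is MIDI 69 + 3 = 72 (C5). On the G4 string (open MIDI 67), that pitch is 72 − 67 = fret 5.

5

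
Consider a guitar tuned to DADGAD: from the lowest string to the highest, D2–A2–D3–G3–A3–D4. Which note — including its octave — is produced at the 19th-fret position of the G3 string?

D5

Each fret is one semitone, so G3 + 19 = D5.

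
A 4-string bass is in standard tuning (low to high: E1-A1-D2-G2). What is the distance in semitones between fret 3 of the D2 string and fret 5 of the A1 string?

D2 at fret 3 → F2 (MIDI 41); A1 at fret 5 → D2 (MIDI 38).
41 − 38 = 3, so the two pitches are 3 semitones apart, with F2 the higher.

3 semitones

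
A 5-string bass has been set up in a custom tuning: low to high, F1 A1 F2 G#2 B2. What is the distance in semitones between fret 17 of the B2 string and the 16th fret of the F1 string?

19 semitones

B2 at fret 17 → E4 (MIDI 64); F1 at fret 16 → A2 (MIDI 45).
64 − 45 = 19, so the two pitches are 19 semitones apart, with E4 the higher.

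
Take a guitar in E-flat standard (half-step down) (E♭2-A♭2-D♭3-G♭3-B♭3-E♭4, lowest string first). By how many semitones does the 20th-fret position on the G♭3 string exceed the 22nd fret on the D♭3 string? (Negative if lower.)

3 semitones

G♭3 at fret 20 → D5 (MIDI 74); D♭3 at fret 22 → B4 (MIDI 71).
74 − 71 = 3, so the two pitches are 3 semitones apart.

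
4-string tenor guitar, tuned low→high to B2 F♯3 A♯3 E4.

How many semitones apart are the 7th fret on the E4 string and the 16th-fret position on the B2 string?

E4 at fret 7 → B4 (MIDI 71); B2 at fret 16 → D♯4 (MIDI 63).
71 − 63 = 8, so the two pitches are 8 semitones apart, with B4 the higher.

8 semitones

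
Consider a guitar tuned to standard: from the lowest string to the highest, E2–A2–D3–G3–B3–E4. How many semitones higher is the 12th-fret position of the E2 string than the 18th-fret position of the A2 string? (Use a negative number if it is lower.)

-11 semitones

E2 at fret 12 → E3 (MIDI 52); A2 at fret 18 → D#4 (MIDI 63).
52 − 63 = -11, so the two pitches are 11 semitones apart.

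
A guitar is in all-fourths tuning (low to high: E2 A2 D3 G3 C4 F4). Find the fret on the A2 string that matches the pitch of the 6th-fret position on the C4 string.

21

C4 at fret 6 is C4 + 6 semitones = F#4.
The open A2 string is 15 semitones below the open C4, so the same pitch on the A2 string lies at fret 6 + 15 = 21.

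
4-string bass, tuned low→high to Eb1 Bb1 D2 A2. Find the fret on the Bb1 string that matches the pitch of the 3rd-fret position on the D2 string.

7

D2 at fret 3 is D2 + 3 semitones = F2.
The open Bb1 string is 4 semitones below the open D2, so the same pitch on the Bb1 string lies at fret 3 + 4 = 7.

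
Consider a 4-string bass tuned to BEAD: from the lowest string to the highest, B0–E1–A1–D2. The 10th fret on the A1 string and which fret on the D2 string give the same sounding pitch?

A1 at fret 10 is A1 + 10 semitones = G2.
The open D2 string is 5 semitones above the open A1, so the same pitch on the D2 string lies at fret 10 − 5 = 5.

5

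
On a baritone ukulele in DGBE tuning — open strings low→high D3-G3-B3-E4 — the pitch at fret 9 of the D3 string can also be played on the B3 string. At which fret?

D3 at fret 9 is D3 + 9 semitones = B3.
The open B3 string is 9 semitones above the open D3, so the same pitch on the B3 string lies at fret 9 − 9 = 0.

0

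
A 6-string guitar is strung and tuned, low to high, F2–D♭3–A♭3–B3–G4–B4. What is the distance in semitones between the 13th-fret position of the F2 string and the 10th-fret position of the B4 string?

F2 at fret 13 → G♭3 (MIDI 54); B4 at fret 10 → A5 (MIDI 81).
54 − 81 = -27, so the two pitches are 27 semitones apart, with A5 the higher.

27 semitones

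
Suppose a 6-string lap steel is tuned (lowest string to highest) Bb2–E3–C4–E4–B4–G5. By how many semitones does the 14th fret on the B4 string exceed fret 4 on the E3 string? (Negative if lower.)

29 semitones

B4 at fret 14 → Db6 (MIDI 85); E3 at fret 4 → Ab3 (MIDI 56).
85 − 56 = 29, so the two pitches are 29 semitones apart.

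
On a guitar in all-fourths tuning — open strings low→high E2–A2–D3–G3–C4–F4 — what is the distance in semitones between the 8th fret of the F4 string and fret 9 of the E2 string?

24 semitones

F4 at fret 8 → C#5 (MIDI 73); E2 at fret 9 → C#3 (MIDI 49).
73 − 49 = 24, so the two pitches are 24 semitones apart, with C#5 the higher.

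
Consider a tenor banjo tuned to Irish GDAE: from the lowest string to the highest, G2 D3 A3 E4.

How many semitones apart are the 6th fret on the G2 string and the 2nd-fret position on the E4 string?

G2 at fret 6 → C#3 (MIDI 49); E4 at fret 2 → F#4 (MIDI 66).
49 − 66 = -17, so the two pitches are 17 semitones apart, with F#4 the higher.

17 semitones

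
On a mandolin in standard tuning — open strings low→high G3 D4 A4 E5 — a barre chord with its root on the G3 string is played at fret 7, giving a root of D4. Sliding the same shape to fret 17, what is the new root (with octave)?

C5

Moving from fret 7 to fret 17 shifts the root by 10 semitones.
D4 up 10 semitones is C5.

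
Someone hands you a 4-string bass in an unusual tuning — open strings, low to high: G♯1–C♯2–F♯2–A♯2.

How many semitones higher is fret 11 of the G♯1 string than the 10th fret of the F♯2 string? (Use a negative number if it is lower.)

G♯1 at fret 11 → G2 (MIDI 43); F♯2 at fret 10 → E3 (MIDI 52).
43 − 52 = -9, so the two pitches are 9 semitones apart.

-9 semitones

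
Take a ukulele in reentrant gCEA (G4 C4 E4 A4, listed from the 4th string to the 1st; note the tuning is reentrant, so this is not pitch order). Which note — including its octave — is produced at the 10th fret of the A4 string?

A4 is MIDI 69. Adding 10 gives 79, which is G5.

G5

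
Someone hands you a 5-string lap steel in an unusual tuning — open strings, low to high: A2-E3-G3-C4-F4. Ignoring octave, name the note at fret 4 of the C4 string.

E

C4 is MIDI 60. Adding 4 gives 64; 64 mod 12 = 4, i.e. E.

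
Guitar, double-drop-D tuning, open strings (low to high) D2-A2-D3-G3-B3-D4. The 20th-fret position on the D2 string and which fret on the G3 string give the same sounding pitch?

3

D2 at fret 20 is D2 + 20 semitones = A#3.
The open G3 string is 17 semitones above the open D2, so the same pitch on the G3 string lies at fret 20 − 17 = 3.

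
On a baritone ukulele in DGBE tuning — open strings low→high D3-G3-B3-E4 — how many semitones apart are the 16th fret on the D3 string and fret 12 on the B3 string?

D3 at fret 16 → F#4 (MIDI 66); B3 at fret 12 → B4 (MIDI 71).
66 − 71 = -5, so the two pitches are 5 semitones apart, with B4 the higher.

5 semitones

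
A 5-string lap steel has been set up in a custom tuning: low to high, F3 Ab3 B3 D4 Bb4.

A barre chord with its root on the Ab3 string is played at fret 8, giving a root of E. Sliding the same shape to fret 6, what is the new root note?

Moving from fret 8 to fret 6 shifts the root by -2 semitones.
E down 2 semitones is D.

D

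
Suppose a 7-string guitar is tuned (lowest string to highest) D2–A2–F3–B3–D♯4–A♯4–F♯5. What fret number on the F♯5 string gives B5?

B5 is 5 semitones above the open F♯5 (F#–G–G#–A–A#–B), so it sits at fret 5.

5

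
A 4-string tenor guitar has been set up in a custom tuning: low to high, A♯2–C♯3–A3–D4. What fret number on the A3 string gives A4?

12

A4 is 12 semitones above the open A3 (A–A#–B–C–…–G–G#–A), so it sits at fret 12.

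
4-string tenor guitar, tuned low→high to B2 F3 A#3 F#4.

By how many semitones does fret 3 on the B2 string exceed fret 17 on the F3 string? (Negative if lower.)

-20 semitones

B2 at fret 3 → D3 (MIDI 50); F3 at fret 17 → A#4 (MIDI 70).
50 − 70 = -20, so the two pitches are 20 semitones apart.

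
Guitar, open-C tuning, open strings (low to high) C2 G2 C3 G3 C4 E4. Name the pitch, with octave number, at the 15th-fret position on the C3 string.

Each fret is one semitone, so C3 + 15 = D#4.
(Equivalently spelled Eb4.)

D#4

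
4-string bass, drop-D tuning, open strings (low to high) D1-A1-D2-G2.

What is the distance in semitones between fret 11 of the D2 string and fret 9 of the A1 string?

7 semitones

D2 at fret 11 → C♯3 (MIDI 49); A1 at fret 9 → F♯2 (MIDI 42).
49 − 42 = 7, so the two pitches are 7 semitones apart, with C♯3 the higher.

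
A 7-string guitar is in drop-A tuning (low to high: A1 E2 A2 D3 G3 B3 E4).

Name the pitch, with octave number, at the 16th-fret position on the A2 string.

Each fret is one semitone, so A2 + 16 = C#4.

C#4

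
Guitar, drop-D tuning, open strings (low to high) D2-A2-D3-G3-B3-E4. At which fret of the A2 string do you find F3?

8

F3 is 8 semitones above the open A2 (A–A#–B–C–C#–D–D#–E–F), so it sits at fret 8.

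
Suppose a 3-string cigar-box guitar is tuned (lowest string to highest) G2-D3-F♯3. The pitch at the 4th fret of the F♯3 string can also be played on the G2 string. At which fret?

F♯3 at fret 4 is F♯3 + 4 semitones = A♯3.
The open G2 string is 11 semitones below the open F♯3, so the same pitch on the G2 string lies at fret 4 + 11 = 15.

15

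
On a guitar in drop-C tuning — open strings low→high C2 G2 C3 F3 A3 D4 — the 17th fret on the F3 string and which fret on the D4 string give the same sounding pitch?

F3 at fret 17 is F3 + 17 semitones = A#4.
The open D4 string is 9 semitones above the open F3, so the same pitch on the D4 string lies at fret 17 − 9 = 8.

8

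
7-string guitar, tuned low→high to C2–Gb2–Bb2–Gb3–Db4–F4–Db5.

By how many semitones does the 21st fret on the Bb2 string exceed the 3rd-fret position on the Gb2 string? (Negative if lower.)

Bb2 at fret 21 → G4 (MIDI 67); Gb2 at fret 3 → A2 (MIDI 45).
67 − 45 = 22, so the two pitches are 22 semitones apart.

22 semitones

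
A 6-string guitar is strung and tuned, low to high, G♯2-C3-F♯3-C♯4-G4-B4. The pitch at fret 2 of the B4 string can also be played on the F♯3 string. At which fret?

B4 at fret 2 is B4 + 2 semitones = C♯5.
The open F♯3 string is 17 semitones below the open B4, so the same pitch on the F♯3 string lies at fret 2 + 17 = 19.

19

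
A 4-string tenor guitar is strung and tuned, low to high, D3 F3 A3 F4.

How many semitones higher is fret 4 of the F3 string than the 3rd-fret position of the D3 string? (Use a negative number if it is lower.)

4 semitones

F3 at fret 4 → A3 (MIDI 57); D3 at fret 3 → F3 (MIDI 53).
57 − 53 = 4, so the two pitches are 4 semitones apart.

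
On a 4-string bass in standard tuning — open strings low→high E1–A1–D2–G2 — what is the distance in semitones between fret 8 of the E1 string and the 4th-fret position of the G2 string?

11 semitones

E1 at fret 8 → C2 (MIDI 36); G2 at fret 4 → B2 (MIDI 47).
36 − 47 = -11, so the two pitches are 11 semitones apart, with B2 the higher.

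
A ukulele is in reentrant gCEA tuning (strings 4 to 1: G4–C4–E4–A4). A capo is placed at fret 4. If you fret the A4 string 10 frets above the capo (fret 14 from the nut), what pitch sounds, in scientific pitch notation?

The capo raises the open A4 by 4 semitones to C#5; fretting 10 more gives A4 + 4 + 10 = A4 + 14 semitones = B5.

B5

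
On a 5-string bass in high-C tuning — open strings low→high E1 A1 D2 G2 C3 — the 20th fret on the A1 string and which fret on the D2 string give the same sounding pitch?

A1 at fret 20 is A1 + 20 semitones = F3.
The open D2 string is 5 semitones above the open A1, so the same pitch on the D2 string lies at fret 20 − 5 = 15.

15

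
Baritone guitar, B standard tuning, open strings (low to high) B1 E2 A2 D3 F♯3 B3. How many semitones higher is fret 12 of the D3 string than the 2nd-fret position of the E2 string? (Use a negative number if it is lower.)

20 semitones

D3 at fret 12 → D4 (MIDI 62); E2 at fret 2 → F♯2 (MIDI 42).
62 − 42 = 20, so the two pitches are 20 semitones apart.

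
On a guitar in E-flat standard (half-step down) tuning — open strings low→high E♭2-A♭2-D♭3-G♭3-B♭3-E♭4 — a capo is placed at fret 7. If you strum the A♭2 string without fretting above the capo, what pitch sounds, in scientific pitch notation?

The capo raises the open A♭2 by 7 semitones to E♭3; fretting 0 more gives A♭2 + 7 + 0 = A♭2 + 7 semitones = E♭3.

E♭3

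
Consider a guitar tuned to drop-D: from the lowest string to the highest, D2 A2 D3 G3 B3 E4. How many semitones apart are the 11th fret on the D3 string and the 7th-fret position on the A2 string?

9 semitones

D3 at fret 11 → C♯4 (MIDI 61); A2 at fret 7 → E3 (MIDI 52).
61 − 52 = 9, so the two pitches are 9 semitones apart, with C♯4 the higher.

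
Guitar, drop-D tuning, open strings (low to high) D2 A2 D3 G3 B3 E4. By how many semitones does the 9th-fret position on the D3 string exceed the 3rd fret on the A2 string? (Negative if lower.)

D3 at fret 9 → B3 (MIDI 59); A2 at fret 3 → C3 (MIDI 48).
59 − 48 = 11, so the two pitches are 11 semitones apart.

11 semitones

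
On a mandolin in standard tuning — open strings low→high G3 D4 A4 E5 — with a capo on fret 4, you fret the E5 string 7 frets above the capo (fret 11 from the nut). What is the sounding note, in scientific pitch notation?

D#6

The capo raises the open E5 by 4 semitones to G#5; fretting 7 more gives E5 + 4 + 7 = E5 + 11 semitones = D#6.
(Also written Eb.)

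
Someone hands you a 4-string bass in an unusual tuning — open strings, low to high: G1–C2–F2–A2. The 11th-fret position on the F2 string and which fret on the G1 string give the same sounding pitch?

21

F2 at fret 11 is F2 + 11 semitones = E3.
The open G1 string is 10 semitones below the open F2, so the same pitch on the G1 string lies at fret 11 + 10 = 21.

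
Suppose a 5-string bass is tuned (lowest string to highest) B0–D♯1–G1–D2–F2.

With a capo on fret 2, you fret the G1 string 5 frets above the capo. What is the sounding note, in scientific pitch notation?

D2

The capo raises the open G1 by 2 semitones to A1; fretting 5 more gives G1 + 2 + 5 = G1 + 7 semitones = D2.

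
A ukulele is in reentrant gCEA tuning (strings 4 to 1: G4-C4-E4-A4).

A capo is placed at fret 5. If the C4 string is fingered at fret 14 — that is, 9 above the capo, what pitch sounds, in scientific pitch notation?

The capo raises the open C4 by 5 semitones to F4; fretting 9 more gives C4 + 5 + 9 = C4 + 14 semitones = D5.

D5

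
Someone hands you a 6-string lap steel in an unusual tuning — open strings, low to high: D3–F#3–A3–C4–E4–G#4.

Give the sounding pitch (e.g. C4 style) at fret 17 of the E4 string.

The open E4 string plus 17 semitones: E–F–F#–G–…–G–G#–A.
The walk passes from B into C once, so the octave number goes from 4 to 5.

A5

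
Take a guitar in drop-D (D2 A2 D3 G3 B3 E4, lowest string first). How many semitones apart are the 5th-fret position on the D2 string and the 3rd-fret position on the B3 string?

19 semitones

D2 at fret 5 → G2 (MIDI 43); B3 at fret 3 → D4 (MIDI 62).
43 − 62 = -19, so the two pitches are 19 semitones apart, with D4 the higher.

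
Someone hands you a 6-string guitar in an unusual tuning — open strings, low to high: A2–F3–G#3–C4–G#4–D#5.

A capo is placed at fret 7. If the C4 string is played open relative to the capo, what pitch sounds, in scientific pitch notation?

The capo raises the open C4 by 7 semitones to G4; fretting 0 more gives C4 + 7 + 0 = C4 + 7 semitones = G4.

G4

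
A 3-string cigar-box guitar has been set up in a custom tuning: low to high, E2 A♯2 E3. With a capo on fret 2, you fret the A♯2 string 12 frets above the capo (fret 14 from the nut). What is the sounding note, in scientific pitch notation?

C4

The capo raises the open A♯2 by 2 semitones to C3; fretting 12 more gives A♯2 + 2 + 12 = A♯2 + 14 semitones = C4.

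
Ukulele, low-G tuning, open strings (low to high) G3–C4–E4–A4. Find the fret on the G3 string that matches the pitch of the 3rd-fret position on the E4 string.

12

E4 at fret 3 is E4 + 3 semitones = G4.
The open G3 string is 9 semitones below the open E4, so the same pitch on the G3 string lies at fret 3 + 9 = 12.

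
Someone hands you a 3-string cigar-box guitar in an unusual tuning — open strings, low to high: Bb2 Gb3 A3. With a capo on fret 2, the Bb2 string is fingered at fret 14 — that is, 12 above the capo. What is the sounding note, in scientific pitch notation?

C4

The capo raises the open Bb2 by 2 semitones to C3; fretting 12 more gives Bb2 + 2 + 12 = Bb2 + 14 semitones = C4.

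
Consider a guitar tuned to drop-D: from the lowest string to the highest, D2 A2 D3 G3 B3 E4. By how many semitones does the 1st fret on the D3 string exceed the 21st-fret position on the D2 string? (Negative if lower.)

D3 at fret 1 → D#3 (MIDI 51); D2 at fret 21 → B3 (MIDI 59).
51 − 59 = -8, so the two pitches are 8 semitones apart.

-8 semitones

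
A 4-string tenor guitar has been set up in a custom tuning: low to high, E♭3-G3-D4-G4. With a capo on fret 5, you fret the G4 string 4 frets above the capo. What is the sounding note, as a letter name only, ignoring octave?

E

The capo raises the open G4 by 5 semitones to C5; fretting 4 more gives G4 + 5 + 4 = G4 + 9 semitones, landing on E.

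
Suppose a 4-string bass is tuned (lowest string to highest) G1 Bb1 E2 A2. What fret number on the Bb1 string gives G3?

G3 is 21 semitones above the open Bb1 (Bb–B–C–Db–…–F–Gb–G), so it sits at fret 21.

21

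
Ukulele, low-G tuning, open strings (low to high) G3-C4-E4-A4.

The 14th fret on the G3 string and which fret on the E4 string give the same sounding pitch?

5

G3 at fret 14 is G3 + 14 semitones = A4.
The open E4 string is 9 semitones above the open G3, so the same pitch on the E4 string lies at fret 14 − 9 = 5.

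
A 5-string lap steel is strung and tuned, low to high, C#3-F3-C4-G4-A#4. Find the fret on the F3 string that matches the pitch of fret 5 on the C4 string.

12

Fret 5 on C4 is MIDI 60 + 5 = 65 (F4). On the F3 string (open MIDI 53), that pitch is 65 − 53 = fret 12.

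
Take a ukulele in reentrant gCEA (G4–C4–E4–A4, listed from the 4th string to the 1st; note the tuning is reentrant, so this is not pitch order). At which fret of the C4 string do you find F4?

5

F4 is 5 semitones above the open C4 (C–C#–D–D#–E–F), so it sits at fret 5.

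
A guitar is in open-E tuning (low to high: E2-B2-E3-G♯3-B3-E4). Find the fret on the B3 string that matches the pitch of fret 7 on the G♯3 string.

4

Fret 7 on G♯3 is MIDI 56 + 7 = 63 (D♯4). On the B3 string (open MIDI 59), that pitch is 63 − 59 = fret 4.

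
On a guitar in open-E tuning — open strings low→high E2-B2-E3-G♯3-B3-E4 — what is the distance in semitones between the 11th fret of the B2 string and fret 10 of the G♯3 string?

B2 at fret 11 → A♯3 (MIDI 58); G♯3 at fret 10 → F♯4 (MIDI 66).
58 − 66 = -8, so the two pitches are 8 semitones apart, with F♯4 the higher.

8 semitones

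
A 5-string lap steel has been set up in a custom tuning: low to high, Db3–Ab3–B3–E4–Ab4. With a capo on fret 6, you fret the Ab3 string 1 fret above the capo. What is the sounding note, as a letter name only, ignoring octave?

The capo raises the open Ab3 by 6 semitones to D4; fretting 1 more gives Ab3 + 6 + 1 = Ab3 + 7 semitones, landing on Eb.
(Also written D#.)

Eb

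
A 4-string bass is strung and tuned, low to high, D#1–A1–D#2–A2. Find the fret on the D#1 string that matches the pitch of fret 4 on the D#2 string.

16

D#2 at fret 4 is D#2 + 4 semitones = G2.
The open D#1 string is 12 semitones below the open D#2, so the same pitch on the D#1 string lies at fret 4 + 12 = 16.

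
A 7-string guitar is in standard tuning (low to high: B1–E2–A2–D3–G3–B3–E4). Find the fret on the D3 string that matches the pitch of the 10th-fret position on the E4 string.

24

Fret 10 on E4 is MIDI 64 + 10 = 74 (D5). On the D3 string (open MIDI 50), that pitch is 74 − 50 = fret 24.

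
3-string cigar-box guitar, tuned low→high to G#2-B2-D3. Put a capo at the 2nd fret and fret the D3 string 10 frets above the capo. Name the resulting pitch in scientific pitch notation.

The capo raises the open D3 by 2 semitones to E3; fretting 10 more gives D3 + 2 + 10 = D3 + 12 semitones = D4.

D4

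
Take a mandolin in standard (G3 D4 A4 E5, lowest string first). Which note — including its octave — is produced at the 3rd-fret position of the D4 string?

F4

Each fret is one semitone, so D4 + 3 = F4.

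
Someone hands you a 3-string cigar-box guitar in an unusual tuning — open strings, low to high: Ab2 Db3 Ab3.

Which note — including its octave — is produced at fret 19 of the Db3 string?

Ab4

The open Db3 string plus 19 semitones: Db–D–Eb–E–…–Gb–G–Ab.
The walk passes from B into C once, so the octave number goes from 3 to 4.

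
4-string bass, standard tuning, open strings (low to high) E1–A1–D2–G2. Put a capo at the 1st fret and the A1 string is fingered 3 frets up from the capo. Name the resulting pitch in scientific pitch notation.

C♯2

The capo raises the open A1 by 1 semitone to A♯1; fretting 3 more gives A1 + 1 + 3 = A1 + 4 semitones = C♯2.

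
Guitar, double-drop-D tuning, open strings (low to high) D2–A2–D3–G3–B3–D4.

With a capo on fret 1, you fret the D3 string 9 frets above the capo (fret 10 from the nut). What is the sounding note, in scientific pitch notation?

C4

The capo raises the open D3 by 1 semitone to D♯3; fretting 9 more gives D3 + 1 + 9 = D3 + 10 semitones = C4.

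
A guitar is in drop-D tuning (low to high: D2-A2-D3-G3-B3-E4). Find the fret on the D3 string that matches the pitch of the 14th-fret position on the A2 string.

9

Fret 14 on A2 is MIDI 45 + 14 = 59 (B3). On the D3 string (open MIDI 50), that pitch is 59 − 50 = fret 9.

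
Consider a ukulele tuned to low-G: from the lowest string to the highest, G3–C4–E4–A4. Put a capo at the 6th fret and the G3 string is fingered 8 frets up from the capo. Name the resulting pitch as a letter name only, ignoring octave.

A

The capo raises the open G3 by 6 semitones to C#4; fretting 8 more gives G3 + 6 + 8 = G3 + 14 semitones, landing on A.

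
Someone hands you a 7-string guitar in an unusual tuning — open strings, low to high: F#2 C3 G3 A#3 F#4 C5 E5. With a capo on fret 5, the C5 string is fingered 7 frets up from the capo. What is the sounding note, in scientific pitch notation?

C6

The capo raises the open C5 by 5 semitones to F5; fretting 7 more gives C5 + 5 + 7 = C5 + 12 semitones = C6.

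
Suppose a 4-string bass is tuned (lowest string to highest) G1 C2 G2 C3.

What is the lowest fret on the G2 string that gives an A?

From G2, count semitones up the chromatic scale until reaching A: G–Ab–A — 2 steps.

2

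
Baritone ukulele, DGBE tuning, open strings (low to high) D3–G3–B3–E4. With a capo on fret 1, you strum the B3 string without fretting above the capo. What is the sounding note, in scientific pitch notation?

The capo raises the open B3 by 1 semitone to C4; fretting 0 more gives B3 + 1 + 0 = B3 + 1 semitone = C4.

C4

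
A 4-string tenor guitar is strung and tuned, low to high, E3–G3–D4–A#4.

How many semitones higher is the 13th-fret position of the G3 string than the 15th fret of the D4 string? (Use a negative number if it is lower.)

-9 semitones

G3 at fret 13 → G#4 (MIDI 68); D4 at fret 15 → F5 (MIDI 77).
68 − 77 = -9, so the two pitches are 9 semitones apart.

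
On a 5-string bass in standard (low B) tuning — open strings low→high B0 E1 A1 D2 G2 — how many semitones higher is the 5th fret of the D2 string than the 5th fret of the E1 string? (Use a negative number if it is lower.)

10 semitones

D2 at fret 5 → G2 (MIDI 43); E1 at fret 5 → A1 (MIDI 33).
43 − 33 = 10, so the two pitches are 10 semitones apart.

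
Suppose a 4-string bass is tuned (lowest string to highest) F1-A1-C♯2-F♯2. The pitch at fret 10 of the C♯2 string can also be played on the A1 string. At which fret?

C♯2 at fret 10 is C♯2 + 10 semitones = B2.
The open A1 string is 4 semitones below the open C♯2, so the same pitch on the A1 string lies at fret 10 + 4 = 14.

14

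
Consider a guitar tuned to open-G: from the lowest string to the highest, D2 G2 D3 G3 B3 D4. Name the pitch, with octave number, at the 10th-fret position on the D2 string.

C3

The open D2 string plus 10 semitones: D–D#–E–F–…–A#–B–C.
The walk passes from B into C once, so the octave number goes from 2 to 3.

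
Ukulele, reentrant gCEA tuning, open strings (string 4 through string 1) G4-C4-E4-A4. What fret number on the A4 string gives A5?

A5 is 12 semitones above the open A4 (A–A#–B–C–…–G–G#–A), so it sits at fret 12.

12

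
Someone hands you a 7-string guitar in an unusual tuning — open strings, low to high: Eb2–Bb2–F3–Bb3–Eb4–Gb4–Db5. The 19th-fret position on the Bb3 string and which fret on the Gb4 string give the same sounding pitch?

Bb3 at fret 19 is Bb3 + 19 semitones = F5.
The open Gb4 string is 8 semitones above the open Bb3, so the same pitch on the Gb4 string lies at fret 19 − 8 = 11.

11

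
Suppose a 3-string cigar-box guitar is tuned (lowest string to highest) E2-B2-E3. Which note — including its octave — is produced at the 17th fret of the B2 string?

B2 is MIDI 47. Adding 17 gives 64, which is E4.

E4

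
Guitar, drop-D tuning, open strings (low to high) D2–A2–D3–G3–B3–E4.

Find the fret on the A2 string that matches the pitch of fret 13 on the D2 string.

D2 at fret 13 is D2 + 13 semitones = D#3.
The open A2 string is 7 semitones above the open D2, so the same pitch on the A2 string lies at fret 13 − 7 = 6.

6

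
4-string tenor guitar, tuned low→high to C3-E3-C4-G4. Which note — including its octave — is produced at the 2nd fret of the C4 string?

C4 is MIDI 60. Adding 2 gives 62, which is D4.

D4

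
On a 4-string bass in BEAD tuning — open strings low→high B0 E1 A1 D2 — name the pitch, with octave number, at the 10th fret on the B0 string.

A1

B0 is MIDI 23. Adding 10 gives 33, which is A1.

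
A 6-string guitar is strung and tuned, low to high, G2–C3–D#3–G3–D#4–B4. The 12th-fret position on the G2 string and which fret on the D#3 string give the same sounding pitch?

4

G2 at fret 12 is G2 + 12 semitones = G3.
The open D#3 string is 8 semitones above the open G2, so the same pitch on the D#3 string lies at fret 12 − 8 = 4.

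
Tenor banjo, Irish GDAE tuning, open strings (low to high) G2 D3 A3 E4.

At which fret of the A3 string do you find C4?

C4 is 3 semitones above the open A3 (A–A#–B–C), so it sits at fret 3.

3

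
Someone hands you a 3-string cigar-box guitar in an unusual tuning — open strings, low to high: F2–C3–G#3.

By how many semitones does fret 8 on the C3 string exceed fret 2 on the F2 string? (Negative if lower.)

13 semitones

C3 at fret 8 → G#3 (MIDI 56); F2 at fret 2 → G2 (MIDI 43).
56 − 43 = 13, so the two pitches are 13 semitones apart.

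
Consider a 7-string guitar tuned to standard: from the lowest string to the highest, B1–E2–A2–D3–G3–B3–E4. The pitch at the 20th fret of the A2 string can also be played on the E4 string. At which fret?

1

Fret 20 on A2 is MIDI 45 + 20 = 65 (F4). On the E4 string (open MIDI 64), that pitch is 65 − 64 = fret 1.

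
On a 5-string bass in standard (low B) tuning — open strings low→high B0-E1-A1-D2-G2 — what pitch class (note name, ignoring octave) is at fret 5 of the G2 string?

Each fret is one semitone, so G2 + 5 = C.

C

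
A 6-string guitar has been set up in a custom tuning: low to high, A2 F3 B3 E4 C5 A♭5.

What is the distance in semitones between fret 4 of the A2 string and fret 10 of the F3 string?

A2 at fret 4 → D♭3 (MIDI 49); F3 at fret 10 → E♭4 (MIDI 63).
49 − 63 = -14, so the two pitches are 14 semitones apart, with E♭4 the higher.

14 semitones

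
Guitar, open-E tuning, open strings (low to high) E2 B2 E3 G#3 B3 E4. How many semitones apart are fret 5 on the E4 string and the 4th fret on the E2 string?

E4 at fret 5 → A4 (MIDI 69); E2 at fret 4 → G#2 (MIDI 44).
69 − 44 = 25, so the two pitches are 25 semitones apart, with A4 the higher.

25 semitones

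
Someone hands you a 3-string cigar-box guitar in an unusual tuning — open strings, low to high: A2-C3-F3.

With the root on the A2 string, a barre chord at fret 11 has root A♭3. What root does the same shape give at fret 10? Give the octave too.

G3

Moving from fret 11 to fret 10 shifts the root by -1 semitone.
A♭3 down 1 semitone is G3.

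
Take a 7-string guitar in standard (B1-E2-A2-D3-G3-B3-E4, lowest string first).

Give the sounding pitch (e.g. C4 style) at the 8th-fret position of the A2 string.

F3

A2 is MIDI 45. Adding 8 gives 53, which is F3.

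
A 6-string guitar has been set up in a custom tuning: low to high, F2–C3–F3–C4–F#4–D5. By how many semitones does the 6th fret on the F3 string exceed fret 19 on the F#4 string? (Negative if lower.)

F3 at fret 6 → B3 (MIDI 59); F#4 at fret 19 → C#6 (MIDI 85).
59 − 85 = -26, so the two pitches are 26 semitones apart.

-26 semitones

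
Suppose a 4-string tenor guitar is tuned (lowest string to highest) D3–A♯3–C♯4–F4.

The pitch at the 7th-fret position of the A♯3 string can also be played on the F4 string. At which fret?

Fret 7 on A♯3 is MIDI 58 + 7 = 65 (F4). On the F4 string (open MIDI 65), that pitch is 65 − 65 = fret 0.

0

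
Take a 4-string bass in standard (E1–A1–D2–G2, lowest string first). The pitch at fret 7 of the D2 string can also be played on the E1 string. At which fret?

D2 at fret 7 is D2 + 7 semitones = A2.
The open E1 string is 10 semitones below the open D2, so the same pitch on the E1 string lies at fret 7 + 10 = 17.

17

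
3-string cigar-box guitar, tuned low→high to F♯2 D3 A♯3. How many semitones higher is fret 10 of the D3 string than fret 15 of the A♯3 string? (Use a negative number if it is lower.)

D3 at fret 10 → C4 (MIDI 60); A♯3 at fret 15 → C♯5 (MIDI 73).
60 − 73 = -13, so the two pitches are 13 semitones apart.

-13 semitones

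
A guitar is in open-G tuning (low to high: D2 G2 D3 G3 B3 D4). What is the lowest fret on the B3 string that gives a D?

From B3, count semitones up the chromatic scale until reaching D: B–C–C#–D — 3 steps.

3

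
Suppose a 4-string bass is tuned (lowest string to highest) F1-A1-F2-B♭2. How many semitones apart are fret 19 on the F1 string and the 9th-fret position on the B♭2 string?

F1 at fret 19 → C3 (MIDI 48); B♭2 at fret 9 → G3 (MIDI 55).
48 − 55 = -7, so the two pitches are 7 semitones apart, with G3 the higher.

7 semitones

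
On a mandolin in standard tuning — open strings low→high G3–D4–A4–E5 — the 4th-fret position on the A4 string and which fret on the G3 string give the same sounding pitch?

A4 at fret 4 is A4 + 4 semitones = C#5.
The open G3 string is 14 semitones below the open A4, so the same pitch on the G3 string lies at fret 4 + 14 = 18.

18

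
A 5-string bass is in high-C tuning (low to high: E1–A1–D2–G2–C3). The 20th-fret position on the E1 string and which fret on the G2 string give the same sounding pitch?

5

Fret 20 on E1 is MIDI 28 + 20 = 48 (C3). On the G2 string (open MIDI 43), that pitch is 48 − 43 = fret 5.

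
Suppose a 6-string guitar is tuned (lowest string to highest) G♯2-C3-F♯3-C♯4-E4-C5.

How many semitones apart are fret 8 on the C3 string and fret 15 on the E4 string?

23 semitones

C3 at fret 8 → G♯3 (MIDI 56); E4 at fret 15 → G5 (MIDI 79).
56 − 79 = -23, so the two pitches are 23 semitones apart, with G5 the higher.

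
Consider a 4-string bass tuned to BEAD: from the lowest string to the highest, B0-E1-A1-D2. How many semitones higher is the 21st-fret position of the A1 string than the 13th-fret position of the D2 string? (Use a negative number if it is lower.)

3 semitones

A1 at fret 21 → F#3 (MIDI 54); D2 at fret 13 → D#3 (MIDI 51).
54 − 51 = 3, so the two pitches are 3 semitones apart.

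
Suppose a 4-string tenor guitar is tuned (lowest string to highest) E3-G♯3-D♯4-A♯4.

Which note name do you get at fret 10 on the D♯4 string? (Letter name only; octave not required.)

Each fret is one semitone, so D♯4 + 10 = C♯.
(Equivalently spelled D♭.)

C♯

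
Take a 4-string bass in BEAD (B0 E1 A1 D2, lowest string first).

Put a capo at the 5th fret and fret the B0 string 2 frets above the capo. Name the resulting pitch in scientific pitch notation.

The capo raises the open B0 by 5 semitones to E1; fretting 2 more gives B0 + 5 + 2 = B0 + 7 semitones = F#1.

F#1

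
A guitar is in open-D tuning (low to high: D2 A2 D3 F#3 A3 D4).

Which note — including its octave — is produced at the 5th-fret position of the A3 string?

A3 is MIDI 57. Adding 5 gives 62, which is D4.

D4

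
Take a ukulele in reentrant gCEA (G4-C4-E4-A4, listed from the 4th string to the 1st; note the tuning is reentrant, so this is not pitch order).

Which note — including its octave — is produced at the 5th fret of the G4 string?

The open G4 string plus 5 semitones: G–G#–A–A#–B–C.
The walk passes from B into C once, so the octave number goes from 4 to 5.

C5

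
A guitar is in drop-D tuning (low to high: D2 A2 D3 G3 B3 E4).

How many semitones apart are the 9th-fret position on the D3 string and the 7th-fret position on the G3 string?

3 semitones

D3 at fret 9 → B3 (MIDI 59); G3 at fret 7 → D4 (MIDI 62).
59 − 62 = -3, so the two pitches are 3 semitones apart, with D4 the higher.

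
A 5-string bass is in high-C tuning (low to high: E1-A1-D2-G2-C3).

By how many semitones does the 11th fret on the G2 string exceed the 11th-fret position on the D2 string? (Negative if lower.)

G2 at fret 11 → F♯3 (MIDI 54); D2 at fret 11 → C♯3 (MIDI 49).
54 − 49 = 5, so the two pitches are 5 semitones apart.

5 semitones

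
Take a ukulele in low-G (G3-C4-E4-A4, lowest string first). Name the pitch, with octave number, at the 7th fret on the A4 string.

E5

A4 is MIDI 69. Adding 7 gives 76, which is E5.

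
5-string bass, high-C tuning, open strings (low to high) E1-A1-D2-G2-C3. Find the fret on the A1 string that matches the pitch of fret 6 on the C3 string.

21

C3 at fret 6 is C3 + 6 semitones = F#3.
The open A1 string is 15 semitones below the open C3, so the same pitch on the A1 string lies at fret 6 + 15 = 21.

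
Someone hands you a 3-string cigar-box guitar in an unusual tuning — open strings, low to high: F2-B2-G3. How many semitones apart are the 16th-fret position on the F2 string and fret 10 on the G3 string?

F2 at fret 16 → A3 (MIDI 57); G3 at fret 10 → F4 (MIDI 65).
57 − 65 = -8, so the two pitches are 8 semitones apart, with F4 the higher.

8 semitones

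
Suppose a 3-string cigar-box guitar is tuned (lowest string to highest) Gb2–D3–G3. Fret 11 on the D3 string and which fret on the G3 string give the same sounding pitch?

6

D3 at fret 11 is D3 + 11 semitones = Db4.
The open G3 string is 5 semitones above the open D3, so the same pitch on the G3 string lies at fret 11 − 5 = 6.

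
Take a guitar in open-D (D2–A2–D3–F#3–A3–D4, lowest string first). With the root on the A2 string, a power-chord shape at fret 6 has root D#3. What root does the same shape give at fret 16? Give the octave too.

C#4

Moving from fret 6 to fret 16 shifts the root by 10 semitones.
D#3 up 10 semitones is C#4.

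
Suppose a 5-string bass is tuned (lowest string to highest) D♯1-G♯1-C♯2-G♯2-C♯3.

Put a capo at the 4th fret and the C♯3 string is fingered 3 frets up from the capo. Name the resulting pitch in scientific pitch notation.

G♯3

The capo raises the open C♯3 by 4 semitones to F3; fretting 3 more gives C♯3 + 4 + 3 = C♯3 + 7 semitones = G♯3.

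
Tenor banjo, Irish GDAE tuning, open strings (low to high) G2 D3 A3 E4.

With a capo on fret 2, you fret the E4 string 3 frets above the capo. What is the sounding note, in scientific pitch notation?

A4

The capo raises the open E4 by 2 semitones to F♯4; fretting 3 more gives E4 + 2 + 3 = E4 + 5 semitones = A4.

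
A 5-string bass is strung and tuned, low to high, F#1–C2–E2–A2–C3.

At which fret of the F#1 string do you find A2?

A2 is 15 semitones above the open F#1 (F#–G–G#–A–…–G–G#–A), so it sits at fret 15.

15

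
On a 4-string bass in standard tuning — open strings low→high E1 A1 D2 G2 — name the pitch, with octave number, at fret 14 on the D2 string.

E3

Each fret is one semitone, so D2 + 14 = E3.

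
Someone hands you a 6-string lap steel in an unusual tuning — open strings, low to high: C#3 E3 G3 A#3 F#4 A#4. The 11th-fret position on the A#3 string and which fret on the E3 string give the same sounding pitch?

A#3 at fret 11 is A#3 + 11 semitones = A4.
The open E3 string is 6 semitones below the open A#3, so the same pitch on the E3 string lies at fret 11 + 6 = 17.

17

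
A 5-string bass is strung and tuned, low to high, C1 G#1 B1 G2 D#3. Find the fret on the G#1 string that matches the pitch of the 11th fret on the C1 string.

3

Fret 11 on C1 is MIDI 24 + 11 = 35 (B1). On the G#1 string (open MIDI 32), that pitch is 35 − 32 = fret 3.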